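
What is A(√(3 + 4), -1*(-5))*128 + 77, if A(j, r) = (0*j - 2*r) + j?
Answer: -1203 + 128*√7 ≈ -864.34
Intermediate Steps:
A(j, r) = j - 2*r (A(j, r) = (0 - 2*r) + j = -2*r + j = j - 2*r)
A(√(3 + 4), -1*(-5))*128 + 77 = (√(3 + 4) - (-2)*(-5))*128 + 77 = (√7 - 2*5)*128 + 77 = (√7 - 10)*128 + 77 = (-10 + √7)*128 + 77 = (-1280 + 128*√7) + 77 = -1203 + 128*√7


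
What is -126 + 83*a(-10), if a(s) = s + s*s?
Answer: 7344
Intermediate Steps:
a(s) = s + s²
-126 + 83*a(-10) = -126 + 83*(-10*(1 - 10)) = -126 + 83*(-10*(-9)) = -126 + 83*90 = -126 + 7470 = 7344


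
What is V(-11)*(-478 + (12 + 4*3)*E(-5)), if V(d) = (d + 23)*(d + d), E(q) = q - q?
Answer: 126192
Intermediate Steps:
E(q) = 0
V(d) = 2*d*(23 + d) (V(d) = (23 + d)*(2*d) = 2*d*(23 + d))
V(-11)*(-478 + (12 + 4*3)*E(-5)) = (2*(-11)*(23 - 11))*(-478 + (12 + 4*3)*0) = (2*(-11)*12)*(-478 + (12 + 12)*0) = -264*(-478 + 24*0) = -264*(-478 + 0) = -264*(-478) = 126192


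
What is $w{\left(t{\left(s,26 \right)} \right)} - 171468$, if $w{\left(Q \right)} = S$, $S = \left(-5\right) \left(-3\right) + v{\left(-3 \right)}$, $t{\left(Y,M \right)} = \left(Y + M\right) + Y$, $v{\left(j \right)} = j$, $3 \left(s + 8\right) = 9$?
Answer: $-171456$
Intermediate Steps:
$s = -5$ ($s = -8 + \frac{1}{3} \cdot 9 = -8 + 3 = -5$)
$t{\left(Y,M \right)} = M + 2 Y$ ($t{\left(Y,M \right)} = \left(M + Y\right) + Y = M + 2 Y$)
$S = 12$ ($S = \left(-5\right) \left(-3\right) - 3 = 15 - 3 = 12$)
$w{\left(Q \right)} = 12$
$w{\left(t{\left(s,26 \right)} \right)} - 171468 = 12 - 171468 = -171456$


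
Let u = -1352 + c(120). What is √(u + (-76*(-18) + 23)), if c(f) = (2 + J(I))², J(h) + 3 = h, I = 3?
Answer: √43 ≈ 6.5574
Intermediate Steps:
J(h) = -3 + h
c(f) = 4 (c(f) = (2 + (-3 + 3))² = (2 + 0)² = 2² = 4)
u = -1348 (u = -1352 + 4 = -1348)
√(u + (-76*(-18) + 23)) = √(-1348 + (-76*(-18) + 23)) = √(-1348 + (1368 + 23)) = √(-1348 + 1391) = √43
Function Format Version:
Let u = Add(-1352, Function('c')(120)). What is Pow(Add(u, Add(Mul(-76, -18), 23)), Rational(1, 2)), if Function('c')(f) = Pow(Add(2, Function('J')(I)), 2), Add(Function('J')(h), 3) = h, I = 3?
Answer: Pow(43, Rational(1, 2)) ≈ 6.5574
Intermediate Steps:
Function('J')(h) = Add(-3, h)
Function('c')(f) = 4 (Function('c')(f) = Pow(Add(2, Add(-3, 3)), 2) = Pow(Add(2, 0), 2) = Pow(2, 2) = 4)
u = -1348 (u = Add(-1352, 4) = -1348)
Pow(Add(u, Add(Mul(-76, -18), 23)), Rational(1, 2)) = Pow(Add(-1348, Add(Mul(-76, -18), 23)), Rational(1, 2)) = Pow(Add(-1348, Add(1368, 23)), Rational(1, 2)) = Pow(Add(-1348, 1391), Rational(1, 2)) = Pow(43, Rational(1, 2))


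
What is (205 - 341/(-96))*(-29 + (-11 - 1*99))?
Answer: -2782919/96 ≈ -28989.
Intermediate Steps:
(205 - 341/(-96))*(-29 + (-11 - 1*99)) = (205 - 341*(-1/96))*(-29 + (-11 - 99)) = (205 + 341/96)*(-29 - 110) = (20021/96)*(-139) = -2782919/96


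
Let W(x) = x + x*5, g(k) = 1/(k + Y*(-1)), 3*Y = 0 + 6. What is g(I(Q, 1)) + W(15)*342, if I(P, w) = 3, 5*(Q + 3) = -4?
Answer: 30781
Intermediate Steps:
Q = -19/5 (Q = -3 + (⅕)*(-4) = -3 - ⅘ = -19/5 ≈ -3.8000)
Y = 2 (Y = (0 + 6)/3 = (⅓)*6 = 2)
g(k) = 1/(-2 + k) (g(k) = 1/(k + 2*(-1)) = 1/(k - 2) = 1/(-2 + k))
W(x) = 6*x (W(x) = x + 5*x = 6*x)
g(I(Q, 1)) + W(15)*342 = 1/(-2 + 3) + (6*15)*342 = 1/1 + 90*342 = 1 + 30780 = 30781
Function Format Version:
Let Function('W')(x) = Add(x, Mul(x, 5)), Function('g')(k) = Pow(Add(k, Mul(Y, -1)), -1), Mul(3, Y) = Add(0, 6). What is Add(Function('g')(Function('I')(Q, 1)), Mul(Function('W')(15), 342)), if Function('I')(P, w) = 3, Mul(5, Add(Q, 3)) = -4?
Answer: 30781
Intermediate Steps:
Q = Rational(-19, 5) (Q = Add(-3, Mul(Rational(1, 5), -4)) = Add(-3, Rational(-4, 5)) = Rational(-19, 5) ≈ -3.8000)
Y = 2 (Y = Mul(Rational(1, 3), Add(0, 6)) = Mul(Rational(1, 3), 6) = 2)
Function('g')(k) = Pow(Add(-2, k), -1) (Function('g')(k) = Pow(Add(k, Mul(2, -1)), -1) = Pow(Add(k, -2), -1) = Pow(Add(-2, k), -1))
Function('W')(x) = Mul(6, x) (Function('W')(x) = Add(x, Mul(5, x)) = Mul(6, x))
Add(Function('g')(Function('I')(Q, 1)), Mul(Function('W')(15), 342)) = Add(Pow(Add(-2, 3), -1), Mul(Mul(6, 15), 342)) = Add(Pow(1, -1), Mul(90, 342)) = Add(1, 30780) = 30781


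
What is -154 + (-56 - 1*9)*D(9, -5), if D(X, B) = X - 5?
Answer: -414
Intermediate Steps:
D(X, B) = -5 + X
-154 + (-56 - 1*9)*D(9, -5) = -154 + (-56 - 1*9)*(-5 + 9) = -154 + (-56 - 9)*4 = -154 - 65*4 = -154 - 260 = -414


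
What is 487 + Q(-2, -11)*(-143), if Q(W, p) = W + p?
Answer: 2346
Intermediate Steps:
487 + Q(-2, -11)*(-143) = 487 + (-2 - 11)*(-143) = 487 - 13*(-143) = 487 + 1859 = 2346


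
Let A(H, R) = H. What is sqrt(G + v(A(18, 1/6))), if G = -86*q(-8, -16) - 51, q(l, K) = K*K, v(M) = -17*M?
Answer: I*sqrt(22373) ≈ 149.58*I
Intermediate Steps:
q(l, K) = K**2
G = -22067 (G = -86*(-16)**2 - 51 = -86*256 - 51 = -22016 - 51 = -22067)
sqrt(G + v(A(18, 1/6))) = sqrt(-22067 - 17*18) = sqrt(-22067 - 306) = sqrt(-22373) = I*sqrt(22373)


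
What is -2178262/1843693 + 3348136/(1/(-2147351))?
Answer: -13255457943868727310/1843693 ≈ -7.1896e+12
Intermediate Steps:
-2178262/1843693 + 3348136/(1/(-2147351)) = -2178262*1/1843693 + 3348136/(-1/2147351) = -2178262/1843693 + 3348136*(-2147351) = -2178262/1843693 - 7189623187736 = -13255457943868727310/1843693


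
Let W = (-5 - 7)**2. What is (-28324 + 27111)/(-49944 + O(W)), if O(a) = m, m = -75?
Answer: 1213/50019 ≈ 0.024251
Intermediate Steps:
W = 144 (W = (-12)**2 = 144)
O(a) = -75
(-28324 + 27111)/(-49944 + O(W)) = (-28324 + 27111)/(-49944 - 75) = -1213/(-50019) = -1213*(-1/50019) = 1213/50019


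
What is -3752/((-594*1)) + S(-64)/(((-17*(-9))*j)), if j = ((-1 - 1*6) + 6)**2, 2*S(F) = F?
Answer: 30836/5049 ≈ 6.1073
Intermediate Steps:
S(F) = F/2
j = 1 (j = ((-1 - 6) + 6)**2 = (-7 + 6)**2 = (-1)**2 = 1)
-3752/((-594*1)) + S(-64)/(((-17*(-9))*j)) = -3752/((-594*1)) + ((1/2)*(-64))/((-17*(-9)*1)) = -3752/(-594) - 32/(153*1) = -3752*(-1/594) - 32/153 = 1876/297 - 32*1/153 = 1876/297 - 32/153 = 30836/5049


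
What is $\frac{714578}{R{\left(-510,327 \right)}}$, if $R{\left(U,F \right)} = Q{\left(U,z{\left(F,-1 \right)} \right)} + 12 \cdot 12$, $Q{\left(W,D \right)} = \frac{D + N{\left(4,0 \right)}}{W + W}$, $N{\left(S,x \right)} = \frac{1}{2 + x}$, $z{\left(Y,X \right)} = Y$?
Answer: $\frac{291547824}{58621} \approx 4973.4$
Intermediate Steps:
$Q{\left(W,D \right)} = \frac{\frac{1}{2} + D}{2 W}$ ($Q{\left(W,D \right)} = \frac{D + \frac{1}{2 + 0}}{W + W} = \frac{D + \frac{1}{2}}{2 W} = \left(D + \frac{1}{2}\right) \frac{1}{2 W} = \left(\frac{1}{2} + D\right) \frac{1}{2 W} = \frac{\frac{1}{2} + D}{2 W}$)
$R{\left(U,F \right)} = 144 + \frac{1 + 2 F}{4 U}$ ($R{\left(U,F \right)} = \frac{1 + 2 F}{4 U} + 12 \cdot 12 = \frac{1 + 2 F}{4 U} + 144 = 144 + \frac{1 + 2 F}{4 U}$)
$\frac{714578}{R{\left(-510,327 \right)}} = \frac{714578}{\frac{1}{4} \frac{1}{-510} \left(1 + 2 \cdot 327 + 576 \left(-510\right)\right)} = \frac{714578}{\frac{1}{4} \left(- \frac{1}{510}\right) \left(1 + 654 - 293760\right)} = \frac{714578}{\frac{1}{4} \left(- \frac{1}{510}\right) \left(-293105\right)} = \frac{714578}{\frac{58621}{408}} = 714578 \cdot \frac{408}{58621} = \frac{291547824}{58621}$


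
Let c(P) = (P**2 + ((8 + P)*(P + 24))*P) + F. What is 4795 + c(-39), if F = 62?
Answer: -11757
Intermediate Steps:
c(P) = 62 + P**2 + P*(8 + P)*(24 + P) (c(P) = (P**2 + ((8 + P)*(P + 24))*P) + 62 = (P**2 + ((8 + P)*(24 + P))*P) + 62 = (P**2 + P*(8 + P)*(24 + P)) + 62 = 62 + P**2 + P*(8 + P)*(24 + P))
4795 + c(-39) = 4795 + (62 + (-39)**3 + 33*(-39)**2 + 192*(-39)) = 4795 + (62 - 59319 + 33*1521 - 7488) = 4795 + (62 - 59319 + 50193 - 7488) = 4795 - 16552 = -11757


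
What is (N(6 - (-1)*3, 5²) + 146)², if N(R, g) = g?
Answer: 29241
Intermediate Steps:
(N(6 - (-1)*3, 5²) + 146)² = (5² + 146)² = (25 + 146)² = 171² = 29241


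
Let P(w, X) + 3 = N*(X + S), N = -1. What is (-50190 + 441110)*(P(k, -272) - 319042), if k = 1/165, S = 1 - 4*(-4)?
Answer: -124621386800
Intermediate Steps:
S = 17 (S = 1 + 16 = 17)
k = 1/165 ≈ 0.0060606
P(w, X) = -20 - X (P(w, X) = -3 - (X + 17) = -3 - (17 + X) = -3 + (-17 - X) = -20 - X)
(-50190 + 441110)*(P(k, -272) - 319042) = (-50190 + 441110)*((-20 - 1*(-272)) - 319042) = 390920*((-20 + 272) - 319042) = 390920*(252 - 319042) = 390920*(-318790) = -124621386800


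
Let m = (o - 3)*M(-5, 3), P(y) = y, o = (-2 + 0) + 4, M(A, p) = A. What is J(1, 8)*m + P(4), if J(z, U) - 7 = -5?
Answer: 14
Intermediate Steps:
o = 2 (o = -2 + 4 = 2)
J(z, U) = 2 (J(z, U) = 7 - 5 = 2)
m = 5 (m = (2 - 3)*(-5) = -1*(-5) = 5)
J(1, 8)*m + P(4) = 2*5 + 4 = 10 + 4 = 14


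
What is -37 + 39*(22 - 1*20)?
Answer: 41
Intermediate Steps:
-37 + 39*(22 - 1*20) = -37 + 39*(22 - 20) = -37 + 39*2 = -37 + 78 = 41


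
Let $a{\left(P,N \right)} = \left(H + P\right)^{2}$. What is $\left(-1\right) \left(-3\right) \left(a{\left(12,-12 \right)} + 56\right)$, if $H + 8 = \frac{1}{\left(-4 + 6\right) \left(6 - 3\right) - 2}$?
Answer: $\frac{3555}{16} \approx 222.19$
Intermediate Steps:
$H = - \frac{31}{4}$ ($H = -8 + \frac{1}{\left(-4 + 6\right) \left(6 - 3\right) - 2} = -8 + \frac{1}{2 \cdot 3 - 2} = -8 + \frac{1}{6 - 2} = -8 + \frac{1}{4} = - \frac{31}{4} \approx -7.75$)
$a{\left(P,N \right)} = \left(- \frac{31}{4} + P\right)^{2}$
$\left(-1\right) \left(-3\right) \left(a{\left(12,-12 \right)} + 56\right) = \left(-1\right) \left(-3\right) \left(\frac{\left(-31 + 4 \cdot 12\right)^{2}}{16} + 56\right) = 3 \left(\frac{\left(-31 + 48\right)^{2}}{16} + 56\right) = 3 \left(\frac{17^{2}}{16} + 56\right) = 3 \left(\frac{1}{16} \cdot 289 + 56\right) = 3 \left(\frac{289}{16} + 56\right) = 3 \cdot \frac{1185}{16} = \frac{3555}{16}$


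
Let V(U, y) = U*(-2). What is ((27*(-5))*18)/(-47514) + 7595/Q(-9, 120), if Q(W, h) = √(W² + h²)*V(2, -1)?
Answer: 405/7919 - 7595*√1609/19308 ≈ -15.727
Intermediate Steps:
V(U, y) = -2*U
Q(W, h) = -4*√(W² + h²) (Q(W, h) = √(W² + h²)*(-2*2) = √(W² + h²)*(-4) = -4*√(W² + h²))
((27*(-5))*18)/(-47514) + 7595/Q(-9, 120) = ((27*(-5))*18)/(-47514) + 7595/((-4*√((-9)² + 120²))) = -135*18*(-1/47514) + 7595/((-4*√(81 + 14400))) = -2430*(-1/47514) + 7595/((-12*√1609)) = 405/7919 + 7595/((-12*√1609)) = 405/7919 + 7595*(-√1609/19308) = 405/7919 - 7595*√1609/19308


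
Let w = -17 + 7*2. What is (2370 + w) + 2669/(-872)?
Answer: 2061355/872 ≈ 2363.9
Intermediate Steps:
w = -3 (w = -17 + 14 = -3)
(2370 + w) + 2669/(-872) = (2370 - 3) + 2669/(-872) = 2367 + 2669*(-1/872) = 2367 - 2669/872 = 2061355/872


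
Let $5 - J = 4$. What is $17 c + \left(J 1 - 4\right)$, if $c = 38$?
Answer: $643$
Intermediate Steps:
$J = 1$ ($J = 5 - 4 = 1$)
$17 c + \left(J 1 - 4\right) = 17 \cdot 38 + \left(1 \cdot 1 - 4\right) = 646 + \left(1 - 4\right) = 646 - 3 = 643$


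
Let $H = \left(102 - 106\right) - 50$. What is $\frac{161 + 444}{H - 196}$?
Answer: $- \frac{121}{50} \approx -2.42$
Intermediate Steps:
$H = -54$ ($H = -4 - 50 = -54$)
$\frac{161 + 444}{H - 196} = \frac{161 + 444}{-54 - 196} = \frac{605}{-250} = 605 \left(- \frac{1}{250}\right) = - \frac{121}{50}$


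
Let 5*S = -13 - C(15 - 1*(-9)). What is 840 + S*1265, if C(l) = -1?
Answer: -2196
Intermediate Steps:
S = -12/5 (S = (-13 - 1*(-1))/5 = (-13 + 1)/5 = (⅕)*(-12) = -12/5 ≈ -2.4000)
840 + S*1265 = 840 - 12/5*1265 = 840 - 3036 = -2196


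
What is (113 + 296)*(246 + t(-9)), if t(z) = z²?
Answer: 133743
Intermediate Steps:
(113 + 296)*(246 + t(-9)) = (113 + 296)*(246 + (-9)²) = 409*(246 + 81) = 409*327 = 133743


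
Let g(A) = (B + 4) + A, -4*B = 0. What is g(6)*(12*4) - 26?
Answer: 454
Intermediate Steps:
B = 0 (B = -¼*0 = 0)
g(A) = 4 + A (g(A) = (0 + 4) + A = 4 + A)
g(6)*(12*4) - 26 = (4 + 6)*(12*4) - 26 = 10*48 - 26 = 480 - 26 = 454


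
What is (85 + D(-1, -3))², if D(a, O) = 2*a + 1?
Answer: 7056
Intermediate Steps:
D(a, O) = 1 + 2*a
(85 + D(-1, -3))² = (85 + (1 + 2*(-1)))² = (85 + (1 - 2))² = (85 - 1)² = 84² = 7056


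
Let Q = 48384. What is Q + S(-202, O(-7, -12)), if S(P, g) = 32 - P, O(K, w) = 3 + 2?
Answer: 48618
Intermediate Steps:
O(K, w) = 5
Q + S(-202, O(-7, -12)) = 48384 + (32 - 1*(-202)) = 48384 + (32 + 202) = 48384 + 234 = 48618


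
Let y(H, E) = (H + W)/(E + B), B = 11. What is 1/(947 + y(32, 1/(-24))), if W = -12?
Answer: 263/249541 ≈ 0.0010539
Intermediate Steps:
y(H, E) = (-12 + H)/(11 + E) (y(H, E) = (H - 12)/(E + 11) = (-12 + H)/(11 + E))
1/(947 + y(32, 1/(-24))) = 1/(947 + (-12 + 32)/(11 + 1/(-24))) = 1/(947 + 20/(11 - 1/24)) = 1/(947 + 20/(263/24)) = 1/(947 + (24/263)*20) = 1/(947 + 480/263) = 1/(249541/263) = 263/249541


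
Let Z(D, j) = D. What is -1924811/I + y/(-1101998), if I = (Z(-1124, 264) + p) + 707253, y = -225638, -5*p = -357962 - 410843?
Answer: -963557006279/473798530110 ≈ -2.0337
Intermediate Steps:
p = 153761 (p = -(-357962 - 410843)/5 = -1/5*(-768805) = 153761)
I = 859890 (I = (-1124 + 153761) + 707253 = 152637 + 707253 = 859890)
-1924811/I + y/(-1101998) = -1924811/859890 - 225638/(-1101998) = -1924811*1/859890 - 225638*(-1/1101998) = -1924811/859890 + 112819/550999 = -963557006279/473798530110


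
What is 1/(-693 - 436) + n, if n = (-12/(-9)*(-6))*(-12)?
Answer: 108383/1129 ≈ 95.999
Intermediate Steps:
n = 96 (n = (-12*(-⅑)*(-6))*(-12) = ((4/3)*(-6))*(-12) = -8*(-12) = 96)
1/(-693 - 436) + n = 1/(-693 - 436) + 96 = 1/(-1129) + 96 = -1/1129 + 96 = 108383/1129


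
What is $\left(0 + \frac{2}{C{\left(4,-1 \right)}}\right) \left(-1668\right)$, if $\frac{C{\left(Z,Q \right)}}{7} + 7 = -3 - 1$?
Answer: $\frac{3336}{77} \approx 43.325$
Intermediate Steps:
$C{\left(Z,Q \right)} = -77$ ($C{\left(Z,Q \right)} = -49 + 7 \left(-3 - 1\right) = -49 + 7 \left(-4\right) = -49 - 28 = -77$)
$\left(0 + \frac{2}{C{\left(4,-1 \right)}}\right) \left(-1668\right) = \left(0 + \frac{2}{-77}\right) \left(-1668\right) = \left(0 + 2 \left(- \frac{1}{77}\right)\right) \left(-1668\right) = \left(0 - \frac{2}{77}\right) \left(-1668\right) = \left(- \frac{2}{77}\right) \left(-1668\right) = \frac{3336}{77}$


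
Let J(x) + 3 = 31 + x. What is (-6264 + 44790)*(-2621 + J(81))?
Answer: -96777312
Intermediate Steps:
J(x) = 28 + x (J(x) = -3 + (31 + x) = 28 + x)
(-6264 + 44790)*(-2621 + J(81)) = (-6264 + 44790)*(-2621 + (28 + 81)) = 38526*(-2621 + 109) = 38526*(-2512) = -96777312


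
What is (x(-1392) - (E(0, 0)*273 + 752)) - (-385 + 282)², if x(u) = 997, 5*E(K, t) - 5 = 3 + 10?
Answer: -56734/5 ≈ -11347.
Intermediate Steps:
E(K, t) = 18/5 (E(K, t) = 1 + (3 + 10)/5 = 1 + (⅕)*13 = 1 + 13/5 = 18/5)
(x(-1392) - (E(0, 0)*273 + 752)) - (-385 + 282)² = (997 - ((18/5)*273 + 752)) - (-385 + 282)² = (997 - (4914/5 + 752)) - 1*(-103)² = (997 - 1*8674/5) - 1*10609 = (997 - 8674/5) - 10609 = -3689/5 - 10609 = -56734/5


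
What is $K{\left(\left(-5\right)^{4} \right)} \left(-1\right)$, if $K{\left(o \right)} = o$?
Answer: $-625$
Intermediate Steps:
$K{\left(\left(-5\right)^{4} \right)} \left(-1\right) = \left(-5\right)^{4} \left(-1\right) = 625 \left(-1\right) = -625$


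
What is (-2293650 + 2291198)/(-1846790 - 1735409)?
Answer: 2452/3582199 ≈ 0.00068450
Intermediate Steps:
(-2293650 + 2291198)/(-1846790 - 1735409) = -2452/(-3582199) = -2452*(-1/3582199) = 2452/3582199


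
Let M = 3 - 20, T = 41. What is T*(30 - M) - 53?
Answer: 1874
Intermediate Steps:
M = -17
T*(30 - M) - 53 = 41*(30 - 1*(-17)) - 53 = 41*(30 + 17) - 53 = 41*47 - 53 = 1927 - 53 = 1874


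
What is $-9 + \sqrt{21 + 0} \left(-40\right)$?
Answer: $-9 - 40 \sqrt{21} \approx -192.3$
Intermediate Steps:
$-9 + \sqrt{21 + 0} \left(-40\right) = -9 + \sqrt{21} \left(-40\right) = -9 - 40 \sqrt{21}$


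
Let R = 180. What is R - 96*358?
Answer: -34188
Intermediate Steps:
R - 96*358 = 180 - 96*358 = 180 - 34368 = -34188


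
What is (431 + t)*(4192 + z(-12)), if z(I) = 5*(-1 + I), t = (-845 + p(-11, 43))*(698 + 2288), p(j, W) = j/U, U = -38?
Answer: -197747755486/19 ≈ -1.0408e+10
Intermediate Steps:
p(j, W) = -j/38 (p(j, W) = j/(-38) = j*(-1/38) = -j/38)
t = -47923807/19 (t = (-845 - 1/38*(-11))*(698 + 2288) = (-845 + 11/38)*2986 = -32099/38*2986 = -47923807/19 ≈ -2.5223e+6)
z(I) = -5 + 5*I
(431 + t)*(4192 + z(-12)) = (431 - 47923807/19)*(4192 + (-5 + 5*(-12))) = -47915618*(4192 + (-5 - 60))/19 = -47915618*(4192 - 65)/19 = -47915618/19*4127 = -197747755486/19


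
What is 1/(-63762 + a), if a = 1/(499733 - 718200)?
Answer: -218467/13929892855 ≈ -1.5683e-5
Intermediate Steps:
a = -1/218467 (a = 1/(-218467) = -1/218467 ≈ -4.5773e-6)
1/(-63762 + a) = 1/(-63762 - 1/218467) = 1/(-13929892855/218467) = -218467/13929892855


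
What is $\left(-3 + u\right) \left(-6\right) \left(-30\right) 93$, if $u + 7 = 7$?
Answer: $-50220$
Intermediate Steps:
$u = 0$ ($u = -7 + 7 = 0$)
$\left(-3 + u\right) \left(-6\right) \left(-30\right) 93 = \left(-3 + 0\right) \left(-6\right) \left(-30\right) 93 = \left(-3\right) \left(-6\right) \left(-30\right) 93 = 18 \left(-30\right) 93 = \left(-540\right) 93 = -50220$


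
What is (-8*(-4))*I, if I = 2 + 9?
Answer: 352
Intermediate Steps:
I = 11
(-8*(-4))*I = -8*(-4)*11 = 32*11 = 352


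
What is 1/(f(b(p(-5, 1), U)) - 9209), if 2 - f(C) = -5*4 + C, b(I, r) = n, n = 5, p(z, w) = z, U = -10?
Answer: -1/9192 ≈ -0.00010879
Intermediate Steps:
b(I, r) = 5
f(C) = 22 - C (f(C) = 2 - (-5*4 + C) = 2 - (-20 + C) = 2 + (20 - C) = 22 - C)
1/(f(b(p(-5, 1), U)) - 9209) = 1/((22 - 1*5) - 9209) = 1/((22 - 5) - 9209) = 1/(17 - 9209) = 1/(-9192) = -1/9192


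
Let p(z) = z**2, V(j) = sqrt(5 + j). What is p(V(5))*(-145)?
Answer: -1450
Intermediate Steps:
p(V(5))*(-145) = (sqrt(5 + 5))**2*(-145) = (sqrt(10))**2*(-145) = 10*(-145) = -1450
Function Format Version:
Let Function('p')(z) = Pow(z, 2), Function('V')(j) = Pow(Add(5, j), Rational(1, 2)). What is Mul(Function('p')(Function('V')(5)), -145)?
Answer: -1450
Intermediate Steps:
Mul(Function('p')(Function('V')(5)), -145) = Mul(Pow(Pow(Add(5, 5), Rational(1, 2)), 2), -145) = Mul(Pow(Pow(10, Rational(1, 2)), 2), -145) = Mul(10, -145) = -1450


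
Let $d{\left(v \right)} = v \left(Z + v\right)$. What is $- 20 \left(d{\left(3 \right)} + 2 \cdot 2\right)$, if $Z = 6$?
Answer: $-620$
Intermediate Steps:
$d{\left(v \right)} = v \left(6 + v\right)$
$- 20 \left(d{\left(3 \right)} + 2 \cdot 2\right) = - 20 \left(3 \left(6 + 3\right) + 2 \cdot 2\right) = - 20 \left(3 \cdot 9 + 4\right) = - 20 \left(27 + 4\right) = \left(-20\right) 31 = -620$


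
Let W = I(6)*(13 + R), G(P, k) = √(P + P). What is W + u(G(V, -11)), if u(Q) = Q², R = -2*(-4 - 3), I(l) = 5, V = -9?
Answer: 117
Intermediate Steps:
R = 14 (R = -2*(-7) = 14)
G(P, k) = √2*√P (G(P, k) = √(2*P) = √2*√P)
W = 135 (W = 5*(13 + 14) = 5*27 = 135)
W + u(G(V, -11)) = 135 + (√2*√(-9))² = 135 + (√2*(3*I))² = 135 + (3*I*√2)² = 135 - 18 = 117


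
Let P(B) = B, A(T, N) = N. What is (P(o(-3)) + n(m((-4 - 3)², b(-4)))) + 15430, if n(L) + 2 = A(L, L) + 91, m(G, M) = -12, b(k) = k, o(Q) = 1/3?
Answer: 46522/3 ≈ 15507.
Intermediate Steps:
o(Q) = ⅓
n(L) = 89 + L (n(L) = -2 + (L + 91) = -2 + (91 + L) = 89 + L)
(P(o(-3)) + n(m((-4 - 3)², b(-4)))) + 15430 = (⅓ + (89 - 12)) + 15430 = (⅓ + 77) + 15430 = 232/3 + 15430 = 46522/3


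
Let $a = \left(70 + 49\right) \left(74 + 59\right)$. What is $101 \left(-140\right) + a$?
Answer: $1687$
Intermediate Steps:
$a = 15827$ ($a = 119 \cdot 133 = 15827$)
$101 \left(-140\right) + a = 101 \left(-140\right) + 15827 = -14140 + 15827 = 1687$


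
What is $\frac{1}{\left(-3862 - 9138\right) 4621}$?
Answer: $- \frac{1}{60073000} \approx -1.6646 \cdot 10^{-8}$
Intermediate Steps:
$\frac{1}{\left(-3862 - 9138\right) 4621} = \frac{1}{-13000} \cdot \frac{1}{4621} = \left(- \frac{1}{13000}\right) \frac{1}{4621} = - \frac{1}{60073000}$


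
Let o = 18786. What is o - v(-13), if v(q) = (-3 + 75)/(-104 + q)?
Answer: 244226/13 ≈ 18787.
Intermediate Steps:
v(q) = 72/(-104 + q)
o - v(-13) = 18786 - 72/(-104 - 13) = 18786 - 72/(-117) = 18786 - 72*(-1)/117 = 18786 - 1*(-8/13) = 18786 + 8/13 = 244226/13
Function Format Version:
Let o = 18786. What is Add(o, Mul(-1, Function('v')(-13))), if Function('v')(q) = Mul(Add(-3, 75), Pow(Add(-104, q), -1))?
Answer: Rational(244226, 13) ≈ 18787.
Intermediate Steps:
Function('v')(q) = Mul(72, Pow(Add(-104, q), -1))
Add(o, Mul(-1, Function('v')(-13))) = Add(18786, Mul(-1, Mul(72, Pow(Add(-104, -13), -1)))) = Add(18786, Mul(-1, Mul(72, Pow(-117, -1)))) = Add(18786, Mul(-1, Mul(72, Rational(-1, 117)))) = Add(18786, Mul(-1, Rational(-8, 13))) = Add(18786, Rational(8, 13)) = Rational(244226, 13)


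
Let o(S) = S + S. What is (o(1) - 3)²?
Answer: 1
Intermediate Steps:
o(S) = 2*S
(o(1) - 3)² = (2*1 - 3)² = (2 - 3)² = (-1)² = 1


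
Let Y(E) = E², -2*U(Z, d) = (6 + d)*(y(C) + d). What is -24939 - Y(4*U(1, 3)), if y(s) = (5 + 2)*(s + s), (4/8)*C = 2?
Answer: -1152783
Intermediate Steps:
C = 4 (C = 2*2 = 4)
y(s) = 14*s (y(s) = 7*(2*s) = 14*s)
U(Z, d) = -(6 + d)*(56 + d)/2 (U(Z, d) = -(6 + d)*(14*4 + d)/2 = -(6 + d)*(56 + d)/2)
-24939 - Y(4*U(1, 3)) = -24939 - (4*(-168 - 31*3 - ½*3²))² = -24939 - (4*(-168 - 93 - ½*9))² = -24939 - (4*(-168 - 93 - 9/2))² = -24939 - (4*(-531/2))² = -24939 - 1*(-1062)² = -24939 - 1*1127844 = -24939 - 1127844 = -1152783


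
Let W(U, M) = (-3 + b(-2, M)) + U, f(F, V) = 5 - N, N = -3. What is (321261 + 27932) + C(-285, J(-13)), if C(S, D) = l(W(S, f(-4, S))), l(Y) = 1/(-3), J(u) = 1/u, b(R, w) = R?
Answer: 1047578/3 ≈ 3.4919e+5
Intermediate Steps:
f(F, V) = 8 (f(F, V) = 5 - 1*(-3) = 5 + 3 = 8)
W(U, M) = -5 + U (W(U, M) = (-3 - 2) + U = -5 + U)
l(Y) = -1/3
C(S, D) = -1/3
(321261 + 27932) + C(-285, J(-13)) = (321261 + 27932) - 1/3 = 349193 - 1/3 = 1047578/3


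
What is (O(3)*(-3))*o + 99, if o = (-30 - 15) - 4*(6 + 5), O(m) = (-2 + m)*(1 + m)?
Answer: 1167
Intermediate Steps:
O(m) = (1 + m)*(-2 + m)
o = -89 (o = -45 - 4*11 = -45 - 44 = -89)
(O(3)*(-3))*o + 99 = ((-2 + 3² - 1*3)*(-3))*(-89) + 99 = ((-2 + 9 - 3)*(-3))*(-89) + 99 = (4*(-3))*(-89) + 99 = -12*(-89) + 99 = 1068 + 99 = 1167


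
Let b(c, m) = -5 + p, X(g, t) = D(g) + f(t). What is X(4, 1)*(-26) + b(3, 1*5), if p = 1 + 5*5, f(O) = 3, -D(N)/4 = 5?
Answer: 463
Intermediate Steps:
D(N) = -20 (D(N) = -4*5 = -20)
p = 26 (p = 1 + 25 = 26)
X(g, t) = -17 (X(g, t) = -20 + 3 = -17)
b(c, m) = 21 (b(c, m) = -5 + 26 = 21)
X(4, 1)*(-26) + b(3, 1*5) = -17*(-26) + 21 = 442 + 21 = 463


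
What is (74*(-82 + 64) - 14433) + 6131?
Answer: -9634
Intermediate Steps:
(74*(-82 + 64) - 14433) + 6131 = (74*(-18) - 14433) + 6131 = (-1332 - 14433) + 6131 = -15765 + 6131 = -9634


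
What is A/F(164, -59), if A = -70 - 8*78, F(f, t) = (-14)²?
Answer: -347/98 ≈ -3.5408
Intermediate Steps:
F(f, t) = 196
A = -694 (A = -70 - 624 = -694)
A/F(164, -59) = -694/196 = -694*1/196 = -347/98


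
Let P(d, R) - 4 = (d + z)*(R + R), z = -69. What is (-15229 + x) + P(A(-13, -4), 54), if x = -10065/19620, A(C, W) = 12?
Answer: -27967019/1308 ≈ -21382.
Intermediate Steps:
P(d, R) = 4 + 2*R*(-69 + d) (P(d, R) = 4 + (d - 69)*(R + R) = 4 + (-69 + d)*(2*R) = 4 + 2*R*(-69 + d))
x = -671/1308 (x = -10065*1/19620 = -671/1308 ≈ -0.51300)
(-15229 + x) + P(A(-13, -4), 54) = (-15229 - 671/1308) + (4 - 138*54 + 2*54*12) = -19920203/1308 + (4 - 7452 + 1296) = -19920203/1308 - 6152 = -27967019/1308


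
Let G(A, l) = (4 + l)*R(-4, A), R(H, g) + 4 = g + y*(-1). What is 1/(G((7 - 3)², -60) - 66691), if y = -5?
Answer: -1/67643 ≈ -1.4783e-5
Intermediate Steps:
R(H, g) = 1 + g (R(H, g) = -4 + (g - 5*(-1)) = -4 + (g + 5) = -4 + (5 + g) = 1 + g)
G(A, l) = (1 + A)*(4 + l) (G(A, l) = (4 + l)*(1 + A) = (1 + A)*(4 + l))
1/(G((7 - 3)², -60) - 66691) = 1/((1 + (7 - 3)²)*(4 - 60) - 66691) = 1/((1 + 4²)*(-56) - 66691) = 1/((1 + 16)*(-56) - 66691) = 1/(17*(-56) - 66691) = 1/(-952 - 66691) = 1/(-67643) = -1/67643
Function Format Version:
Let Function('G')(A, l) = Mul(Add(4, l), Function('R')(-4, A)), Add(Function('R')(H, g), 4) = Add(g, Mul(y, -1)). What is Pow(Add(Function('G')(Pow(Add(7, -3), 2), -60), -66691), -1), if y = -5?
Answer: Rational(-1, 67643) ≈ -1.4783e-5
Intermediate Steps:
Function('R')(H, g) = Add(1, g) (Function('R')(H, g) = Add(-4, Add(g, Mul(-5, -1))) = Add(-4, Add(g, 5)) = Add(-4, Add(5, g)) = Add(1, g))
Function('G')(A, l) = Mul(Add(1, A), Add(4, l)) (Function('G')(A, l) = Mul(Add(4, l), Add(1, A)) = Mul(Add(1, A), Add(4, l)))
Pow(Add(Function('G')(Pow(Add(7, -3), 2), -60), -66691), -1) = Pow(Add(Mul(Add(1, Pow(Add(7, -3), 2)), Add(4, -60)), -66691), -1) = Pow(Add(Mul(Add(1, Pow(4, 2)), -56), -66691), -1) = Pow(Add(Mul(Add(1, 16), -56), -66691), -1) = Pow(Add(Mul(17, -56), -66691), -1) = Pow(Add(-952, -66691), -1) = Pow(-67643, -1) = Rational(-1, 67643)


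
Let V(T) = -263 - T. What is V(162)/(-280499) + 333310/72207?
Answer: 93523809665/20253991293 ≈ 4.6175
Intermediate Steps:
V(162)/(-280499) + 333310/72207 = (-263 - 1*162)/(-280499) + 333310/72207 = (-263 - 162)*(-1/280499) + 333310*(1/72207) = -425*(-1/280499) + 333310/72207 = 425/280499 + 333310/72207 = 93523809665/20253991293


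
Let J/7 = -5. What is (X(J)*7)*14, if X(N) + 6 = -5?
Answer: -1078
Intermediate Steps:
J = -35 (J = 7*(-5) = -35)
X(N) = -11 (X(N) = -6 - 5 = -11)
(X(J)*7)*14 = -11*7*14 = -77*14 = -1078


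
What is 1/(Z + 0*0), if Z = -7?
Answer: -⅐ ≈ -0.14286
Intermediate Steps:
1/(Z + 0*0) = 1/(-7 + 0*0) = 1/(-7 + 0) = 1/(-7) = -⅐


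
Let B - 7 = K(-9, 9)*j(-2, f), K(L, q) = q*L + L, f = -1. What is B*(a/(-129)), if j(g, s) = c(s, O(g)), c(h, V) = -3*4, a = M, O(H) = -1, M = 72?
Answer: -26088/43 ≈ -606.70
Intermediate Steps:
a = 72
K(L, q) = L + L*q (K(L, q) = L*q + L = L + L*q)
c(h, V) = -12
j(g, s) = -12
B = 1087 (B = 7 - 9*(1 + 9)*(-12) = 7 - 9*10*(-12) = 7 - 90*(-12) = 7 + 1080 = 1087)
B*(a/(-129)) = 1087*(72/(-129)) = 1087*(72*(-1/129)) = 1087*(-24/43) = -26088/43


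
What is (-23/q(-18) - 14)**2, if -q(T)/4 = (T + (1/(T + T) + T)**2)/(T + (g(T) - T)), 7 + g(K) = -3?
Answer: 31863112246564/158302924129 ≈ 201.28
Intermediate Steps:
g(K) = -10 (g(K) = -7 - 3 = -10)
q(T) = 2*T/5 + 2*(T + 1/(2*T))**2/5 (q(T) = -4*(T + (1/(T + T) + T)**2)/(T + (-10 - T)) = -4*(T + (1/(2*T) + T)**2)/(-10) = -4*(T + (1/(2*T) + T)**2)*(-1)/10 = -4*(T + (T + 1/(2*T))**2)*(-1)/10 = -4*(-T/10 - (T + 1/(2*T))**2/10) = 2*T/5 + 2*(T + 1/(2*T))**2/5)
(-23/q(-18) - 14)**2 = (-23*3240/((1 + 2*(-18)**2)**2 + 4*(-18)**3) - 14)**2 = (-23*3240/((1 + 2*324)**2 + 4*(-5832)) - 14)**2 = (-23*3240/((1 + 648)**2 - 23328) - 14)**2 = (-23*3240/(649**2 - 23328) - 14)**2 = (-23*3240/(421201 - 23328) - 14)**2 = (-23/((1/10)*(1/324)*397873) - 14)**2 = (-23/397873/3240 - 14)**2 = (-23*3240/397873 - 14)**2 = (-74520/397873 - 14)**2 = (-5644742/397873)**2 = 31863112246564/158302924129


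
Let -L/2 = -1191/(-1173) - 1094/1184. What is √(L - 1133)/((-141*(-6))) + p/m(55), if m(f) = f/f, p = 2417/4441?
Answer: 2417/4441 + I*√3794695112690/48956328 ≈ 0.54425 + 0.039791*I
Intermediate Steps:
p = 2417/4441 (p = 2417*(1/4441) = 2417/4441 ≈ 0.54425)
L = -21147/115736 (L = -2*(-1191/(-1173) - 1094/1184) = -2*(-1191*(-1/1173) - 1094*1/1184) = -2*(397/391 - 547/592) = -2*21147/231472 = -21147/115736 ≈ -0.18272)
m(f) = 1
√(L - 1133)/((-141*(-6))) + p/m(55) = √(-21147/115736 - 1133)/((-141*(-6))) + (2417/4441)/1 = √(-131150035/115736)/846 + (2417/4441)*1 = (I*√3794695112690/57868)*(1/846) + 2417/4441 = I*√3794695112690/48956328 + 2417/4441 = 2417/4441 + I*√3794695112690/48956328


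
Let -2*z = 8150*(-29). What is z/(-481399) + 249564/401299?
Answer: 72716350711/193184937301 ≈ 0.37641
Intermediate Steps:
z = 118175 (z = -4075*(-29) = -½*(-236350) = 118175)
z/(-481399) + 249564/401299 = 118175/(-481399) + 249564/401299 = 118175*(-1/481399) + 249564*(1/401299) = -118175/481399 + 249564/401299 = 72716350711/193184937301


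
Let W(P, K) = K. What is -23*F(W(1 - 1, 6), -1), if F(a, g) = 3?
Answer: -69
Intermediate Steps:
-23*F(W(1 - 1, 6), -1) = -23*3 = -69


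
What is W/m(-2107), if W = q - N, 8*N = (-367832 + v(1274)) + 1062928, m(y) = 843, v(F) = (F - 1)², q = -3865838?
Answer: -33242329/6744 ≈ -4929.2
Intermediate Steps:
v(F) = (-1 + F)²
N = 2315625/8 (N = ((-367832 + (-1 + 1274)²) + 1062928)/8 = ((-367832 + 1273²) + 1062928)/8 = ((-367832 + 1620529) + 1062928)/8 = (1252697 + 1062928)/8 = (⅛)*2315625 = 2315625/8 ≈ 2.8945e+5)
W = -33242329/8 (W = -3865838 - 1*2315625/8 = -3865838 - 2315625/8 = -33242329/8 ≈ -4.1553e+6)
W/m(-2107) = -33242329/8/843 = -33242329/8*1/843 = -33242329/6744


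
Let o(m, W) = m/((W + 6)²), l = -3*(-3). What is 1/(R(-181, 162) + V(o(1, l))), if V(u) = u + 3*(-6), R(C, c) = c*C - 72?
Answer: -225/6617699 ≈ -3.4000e-5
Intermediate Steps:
l = 9
o(m, W) = m/(6 + W)² (o(m, W) = m/((6 + W)²) = m/(6 + W)²)
R(C, c) = -72 + C*c (R(C, c) = C*c - 72 = -72 + C*c)
V(u) = -18 + u (V(u) = u - 18 = -18 + u)
1/(R(-181, 162) + V(o(1, l))) = 1/((-72 - 181*162) + (-18 + 1/(6 + 9)²)) = 1/((-72 - 29322) + (-18 + 1/15²)) = 1/(-29394 + (-18 + 1*(1/225))) = 1/(-29394 + (-18 + 1/225)) = 1/(-29394 - 4049/225) = 1/(-6617699/225) = -225/6617699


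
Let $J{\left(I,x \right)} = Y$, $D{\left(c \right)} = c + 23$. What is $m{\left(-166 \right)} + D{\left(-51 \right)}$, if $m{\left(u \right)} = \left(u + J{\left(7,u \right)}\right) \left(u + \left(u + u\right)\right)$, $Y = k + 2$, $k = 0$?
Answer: $81644$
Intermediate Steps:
$D{\left(c \right)} = 23 + c$
$Y = 2$ ($Y = 0 + 2 = 2$)
$J{\left(I,x \right)} = 2$
$m{\left(u \right)} = 3 u \left(2 + u\right)$ ($m{\left(u \right)} = \left(u + 2\right) \left(u + \left(u + u\right)\right) = \left(2 + u\right) \left(u + 2 u\right) = \left(2 + u\right) 3 u = 3 u \left(2 + u\right)$)
$m{\left(-166 \right)} + D{\left(-51 \right)} = 3 \left(-166\right) \left(2 - 166\right) + \left(23 - 51\right) = 3 \left(-166\right) \left(-164\right) - 28 = 81672 - 28 = 81644$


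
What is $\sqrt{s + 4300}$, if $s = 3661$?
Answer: $\sqrt{7961} \approx 89.224$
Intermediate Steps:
$\sqrt{s + 4300} = \sqrt{3661 + 4300} = \sqrt{7961}$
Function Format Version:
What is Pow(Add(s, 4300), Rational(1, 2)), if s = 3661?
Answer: Pow(7961, Rational(1, 2)) ≈ 89.224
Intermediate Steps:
Pow(Add(s, 4300), Rational(1, 2)) = Pow(Add(3661, 4300), Rational(1, 2)) = Pow(7961, Rational(1, 2))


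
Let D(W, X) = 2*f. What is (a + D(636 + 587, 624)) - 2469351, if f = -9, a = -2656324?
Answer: -5125693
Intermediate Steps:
D(W, X) = -18 (D(W, X) = 2*(-9) = -18)
(a + D(636 + 587, 624)) - 2469351 = (-2656324 - 18) - 2469351 = -2656342 - 2469351 = -5125693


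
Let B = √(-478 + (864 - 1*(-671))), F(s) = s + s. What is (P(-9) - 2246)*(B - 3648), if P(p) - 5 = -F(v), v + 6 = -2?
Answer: 8116800 - 2225*√1057 ≈ 8.0445e+6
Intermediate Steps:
v = -8 (v = -6 - 2 = -8)
F(s) = 2*s
P(p) = 21 (P(p) = 5 - 2*(-8) = 5 - 1*(-16) = 5 + 16 = 21)
B = √1057 (B = √(-478 + (864 + 671)) = √(-478 + 1535) = √1057 ≈ 32.512)
(P(-9) - 2246)*(B - 3648) = (21 - 2246)*(√1057 - 3648) = -2225*(-3648 + √1057) = 8116800 - 2225*√1057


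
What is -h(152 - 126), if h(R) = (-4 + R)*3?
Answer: -66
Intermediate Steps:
h(R) = -12 + 3*R
-h(152 - 126) = -(-12 + 3*(152 - 126)) = -(-12 + 3*26) = -(-12 + 78) = -1*66 = -66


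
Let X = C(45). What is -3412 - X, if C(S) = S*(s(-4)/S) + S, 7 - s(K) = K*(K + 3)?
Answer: -3460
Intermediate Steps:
s(K) = 7 - K*(3 + K) (s(K) = 7 - K*(K + 3) = 7 - K*(3 + K))
C(S) = 3 + S (C(S) = S*((7 - 1*(-4)**2 - 3*(-4))/S) + S = S*((7 - 1*16 + 12)/S) + S = S*((7 - 16 + 12)/S) + S = S*(3/S) + S = 3 + S)
X = 48 (X = 3 + 45 = 48)
-3412 - X = -3412 - 1*48 = -3412 - 48 = -3460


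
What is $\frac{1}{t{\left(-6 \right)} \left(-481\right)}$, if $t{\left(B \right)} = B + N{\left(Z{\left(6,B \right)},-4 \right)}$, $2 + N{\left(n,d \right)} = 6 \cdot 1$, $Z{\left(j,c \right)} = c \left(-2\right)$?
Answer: $\frac{1}{962} \approx 0.0010395$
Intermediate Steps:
$Z{\left(j,c \right)} = - 2 c$
$N{\left(n,d \right)} = 4$ ($N{\left(n,d \right)} = -2 + 6 \cdot 1 = -2 + 6 = 4$)
$t{\left(B \right)} = 4 + B$ ($t{\left(B \right)} = B + 4 = 4 + B$)
$\frac{1}{t{\left(-6 \right)} \left(-481\right)} = \frac{1}{\left(4 - 6\right) \left(-481\right)} = \frac{1}{\left(-2\right) \left(-481\right)} = \frac{1}{962}$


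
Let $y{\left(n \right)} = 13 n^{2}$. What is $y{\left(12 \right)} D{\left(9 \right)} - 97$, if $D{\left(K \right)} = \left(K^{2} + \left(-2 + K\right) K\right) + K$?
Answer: $286319$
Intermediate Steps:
$D{\left(K \right)} = K + K^{2} + K \left(-2 + K\right)$ ($D{\left(K \right)} = \left(K^{2} + K \left(-2 + K\right)\right) + K = K + K^{2} + K \left(-2 + K\right)$)
$y{\left(12 \right)} D{\left(9 \right)} - 97 = 13 \cdot 12^{2} \cdot 9 \left(-1 + 2 \cdot 9\right) - 97 = 13 \cdot 144 \cdot 9 \left(-1 + 18\right) - 97 = 1872 \cdot 9 \cdot 17 - 97 = 1872 \cdot 153 - 97 = 286416 - 97 = 286319$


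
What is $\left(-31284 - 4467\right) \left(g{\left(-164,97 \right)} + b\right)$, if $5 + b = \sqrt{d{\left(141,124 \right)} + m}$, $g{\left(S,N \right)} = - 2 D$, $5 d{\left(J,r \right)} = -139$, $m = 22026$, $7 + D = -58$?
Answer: $-4468875 - \frac{35751 \sqrt{549955}}{5} \approx -9.7714 \cdot 10^{6}$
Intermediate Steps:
$D = -65$ ($D = -7 - 58 = -65$)
$d{\left(J,r \right)} = - \frac{139}{5}$ ($d{\left(J,r \right)} = \frac{1}{5} \left(-139\right) = - \frac{139}{5}$)
$g{\left(S,N \right)} = 130$ ($g{\left(S,N \right)} = \left(-2\right) \left(-65\right) = 130$)
$b = -5 + \frac{\sqrt{549955}}{5}$ ($b = -5 + \sqrt{- \frac{139}{5} + 22026} = -5 + \sqrt{\frac{109991}{5}} = -5 + \frac{\sqrt{549955}}{5} \approx 143.32$)
$\left(-31284 - 4467\right) \left(g{\left(-164,97 \right)} + b\right) = \left(-31284 - 4467\right) \left(130 - \left(5 - \frac{\sqrt{549955}}{5}\right)\right) = - 35751 \left(125 + \frac{\sqrt{549955}}{5}\right) = -4468875 - \frac{35751 \sqrt{549955}}{5}$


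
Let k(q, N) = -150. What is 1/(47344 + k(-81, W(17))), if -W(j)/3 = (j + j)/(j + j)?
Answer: 1/47194 ≈ 2.1189e-5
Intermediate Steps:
W(j) = -3 (W(j) = -3*(j + j)/(j + j) = -3*2*j/(2*j) = -3*2*j*1/(2*j) = -3*1 = -3)
1/(47344 + k(-81, W(17))) = 1/(47344 - 150) = 1/47194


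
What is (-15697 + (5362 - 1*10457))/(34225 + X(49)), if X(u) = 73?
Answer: -10396/17149 ≈ -0.60622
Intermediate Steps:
(-15697 + (5362 - 1*10457))/(34225 + X(49)) = (-15697 + (5362 - 1*10457))/(34225 + 73) = (-15697 + (5362 - 10457))/34298 = (-15697 - 5095)*(1/34298) = -20792*1/34298 = -10396/17149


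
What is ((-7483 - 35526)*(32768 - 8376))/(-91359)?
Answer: 1049075528/91359 ≈ 11483.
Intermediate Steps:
((-7483 - 35526)*(32768 - 8376))/(-91359) = -43009*24392*(-1/91359) = -1049075528*(-1/91359) = 1049075528/91359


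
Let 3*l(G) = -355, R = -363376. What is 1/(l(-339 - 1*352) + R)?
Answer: -3/1090483 ≈ -2.7511e-6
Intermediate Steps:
l(G) = -355/3 (l(G) = (1/3)*(-355) = -355/3)
1/(l(-339 - 1*352) + R) = 1/(-355/3 - 363376) = 1/(-1090483/3) = -3/1090483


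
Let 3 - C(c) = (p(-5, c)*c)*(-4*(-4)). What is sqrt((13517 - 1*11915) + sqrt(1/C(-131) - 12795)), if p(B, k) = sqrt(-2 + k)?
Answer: sqrt(1602 + 4*sqrt((-2399 - 1676145*I*sqrt(133))/(3 + 2096*I*sqrt(133)))) ≈ 40.05 - 1.4122*I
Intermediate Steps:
C(c) = 3 - 16*c*sqrt(-2 + c) (C(c) = 3 - sqrt(-2 + c)*c*(-4*(-4)) = 3 - c*sqrt(-2 + c)*16 = 3 - 16*c*sqrt(-2 + c))
sqrt((13517 - 1*11915) + sqrt(1/C(-131) - 12795)) = sqrt((13517 - 1*11915) + sqrt(1/(3 - 16*(-131)*sqrt(-2 - 131)) - 12795)) = sqrt((13517 - 11915) + sqrt(1/(3 - 16*(-131)*sqrt(-133)) - 12795)) = sqrt(1602 + sqrt(1/(3 - 16*(-131)*I*sqrt(133)) - 12795)) = sqrt(1602 + sqrt(1/(3 + 2096*I*sqrt(133)) - 12795)) = sqrt(1602 + sqrt(-12795 + 1/(3 + 2096*I*sqrt(133))))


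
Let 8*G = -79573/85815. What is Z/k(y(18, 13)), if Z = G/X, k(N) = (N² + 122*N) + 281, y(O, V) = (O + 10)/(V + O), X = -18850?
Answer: 5882281/375008426334000 ≈ 1.5686e-8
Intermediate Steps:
y(O, V) = (10 + O)/(O + V)
G = -79573/686520 (G = (-79573/85815)/8 = (-79573*1/85815)/8 = (⅛)*(-79573/85815) = -79573/686520 ≈ -0.11591)
k(N) = 281 + N² + 122*N
Z = 6121/995454000 (Z = -79573/686520/(-18850) = -79573/686520*(-1/18850) = 6121/995454000 ≈ 6.1490e-6)
Z/k(y(18, 13)) = 6121/(995454000*(281 + ((10 + 18)/(18 + 13))² + 122*((10 + 18)/(18 + 13)))) = 6121/(995454000*(281 + (28/31)² + 122*(28/31))) = 6121/(995454000*(281 + 784/961 + 3416/31)) = 6121/(995454000*(376721/961)) = (6121/995454000)*(961/376721) = 5882281/375008426334000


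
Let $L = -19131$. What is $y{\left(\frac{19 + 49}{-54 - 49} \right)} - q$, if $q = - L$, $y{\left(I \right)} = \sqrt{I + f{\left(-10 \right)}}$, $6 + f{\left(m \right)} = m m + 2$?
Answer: $-19131 + \frac{2 \sqrt{252865}}{103} \approx -19121.0$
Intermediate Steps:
$f{\left(m \right)} = -4 + m^{2}$ ($f{\left(m \right)} = -6 + \left(m m + 2\right) = -6 + \left(m^{2} + 2\right) = -6 + \left(2 + m^{2}\right) = -4 + m^{2}$)
$y{\left(I \right)} = \sqrt{96 + I}$ ($y{\left(I \right)} = \sqrt{I - \left(4 - \left(-10\right)^{2}\right)} = \sqrt{I + \left(-4 + 100\right)} = \sqrt{I + 96} = \sqrt{96 + I}$)
$q = 19131$ ($q = \left(-1\right) \left(-19131\right) = 19131$)
$y{\left(\frac{19 + 49}{-54 - 49} \right)} - q = \sqrt{96 + \frac{19 + 49}{-54 - 49}} - 19131 = \sqrt{96 + \frac{68}{-103}} - 19131 = \sqrt{96 + 68 \left(- \frac{1}{103}\right)} - 19131 = \sqrt{96 - \frac{68}{103}} - 19131 = \sqrt{\frac{9820}{103}} - 19131 = \frac{2 \sqrt{252865}}{103} - 19131 = -19131 + \frac{2 \sqrt{252865}}{103}$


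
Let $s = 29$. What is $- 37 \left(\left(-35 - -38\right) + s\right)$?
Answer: $-1184$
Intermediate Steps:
$- 37 \left(\left(-35 - -38\right) + s\right) = - 37 \left(\left(-35 - -38\right) + 29\right) = - 37 \left(\left(-35 + 38\right) + 29\right) = - 37 \left(3 + 29\right) = \left(-37\right) 32 = -1184$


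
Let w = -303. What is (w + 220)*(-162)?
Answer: 13446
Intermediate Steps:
(w + 220)*(-162) = (-303 + 220)*(-162) = -83*(-162) = 13446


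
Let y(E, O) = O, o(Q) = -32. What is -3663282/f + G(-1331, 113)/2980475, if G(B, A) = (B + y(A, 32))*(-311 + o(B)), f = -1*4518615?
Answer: 862108064167/897841269475 ≈ 0.96020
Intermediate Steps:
f = -4518615
G(B, A) = -10976 - 343*B (G(B, A) = (B + 32)*(-311 - 32) = (32 + B)*(-343) = -10976 - 343*B)
-3663282/f + G(-1331, 113)/2980475 = -3663282/(-4518615) + (-10976 - 343*(-1331))/2980475 = -3663282*(-1/4518615) + (-10976 + 456533)*(1/2980475) = 1221094/1506205 + 445557*(1/2980475) = 1221094/1506205 + 445557/2980475 = 862108064167/897841269475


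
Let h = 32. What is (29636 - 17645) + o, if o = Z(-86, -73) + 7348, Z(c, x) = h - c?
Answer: 19457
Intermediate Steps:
Z(c, x) = 32 - c
o = 7466 (o = (32 - 1*(-86)) + 7348 = (32 + 86) + 7348 = 118 + 7348 = 7466)
(29636 - 17645) + o = (29636 - 17645) + 7466 = 11991 + 7466 = 19457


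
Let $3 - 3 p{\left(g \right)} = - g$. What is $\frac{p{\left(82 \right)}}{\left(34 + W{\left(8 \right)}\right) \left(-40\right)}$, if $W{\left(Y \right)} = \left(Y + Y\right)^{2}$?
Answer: $- \frac{17}{6960} \approx -0.0024425$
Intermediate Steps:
$p{\left(g \right)} = 1 + \frac{g}{3}$ ($p{\left(g \right)} = 1 - \frac{\left(-1\right) g}{3} = 1 + \frac{g}{3}$)
$W{\left(Y \right)} = 4 Y^{2}$ ($W{\left(Y \right)} = \left(2 Y\right)^{2} = 4 Y^{2}$)
$\frac{p{\left(82 \right)}}{\left(34 + W{\left(8 \right)}\right) \left(-40\right)} = \frac{1 + \frac{1}{3} \cdot 82}{\left(34 + 4 \cdot 8^{2}\right) \left(-40\right)} = \frac{1 + \frac{82}{3}}{\left(34 + 4 \cdot 64\right) \left(-40\right)} = \frac{85}{3 \left(34 + 256\right) \left(-40\right)} = \frac{85}{3 \cdot 290 \left(-40\right)} = \frac{85}{3 \left(-11600\right)} = \frac{85}{3} \left(- \frac{1}{11600}\right) = - \frac{17}{6960}$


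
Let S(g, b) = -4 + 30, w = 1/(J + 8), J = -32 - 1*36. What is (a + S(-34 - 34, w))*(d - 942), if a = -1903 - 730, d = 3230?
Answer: -5964816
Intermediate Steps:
J = -68 (J = -32 - 36 = -68)
w = -1/60 (w = 1/(-68 + 8) = 1/(-60) = -1/60 ≈ -0.016667)
S(g, b) = 26
a = -2633
(a + S(-34 - 34, w))*(d - 942) = (-2633 + 26)*(3230 - 942) = -2607*2288 = -5964816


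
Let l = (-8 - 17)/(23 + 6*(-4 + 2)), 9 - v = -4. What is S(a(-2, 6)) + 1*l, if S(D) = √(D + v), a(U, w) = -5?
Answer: -25/11 + 2*√2 ≈ 0.55570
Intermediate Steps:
v = 13 (v = 9 - 1*(-4) = 9 + 4 = 13)
S(D) = √(13 + D) (S(D) = √(D + 13) = √(13 + D))
l = -25/11 (l = -25/(23 + 6*(-2)) = -25/(23 - 12) = -25/11 ≈ -2.2727)
S(a(-2, 6)) + 1*l = √(13 - 5) + 1*(-25/11) = √8 - 25/11 = 2*√2 - 25/11 = -25/11 + 2*√2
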